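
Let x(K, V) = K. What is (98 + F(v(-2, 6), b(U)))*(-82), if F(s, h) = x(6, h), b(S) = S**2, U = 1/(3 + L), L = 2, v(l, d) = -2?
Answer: -8528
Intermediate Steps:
U = 1/5 (U = 1/(3 + 2) = 1/5 ≈ 0.20000)
F(s, h) = 6
(98 + F(v(-2, 6), b(U)))*(-82) = (98 + 6)*(-82) = 104*(-82) = -8528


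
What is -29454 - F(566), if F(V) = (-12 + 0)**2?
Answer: -29598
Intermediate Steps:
F(V) = 144 (F(V) = (-12)**2 = 144)
-29454 - F(566) = -29454 - 1*144 = -29454 - 144 = -29598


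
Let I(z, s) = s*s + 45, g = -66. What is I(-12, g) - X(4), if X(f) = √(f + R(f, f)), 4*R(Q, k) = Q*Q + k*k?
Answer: 4401 - 2*√3 ≈ 4397.5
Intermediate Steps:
R(Q, k) = Q²/4 + k²/4 (R(Q, k) = (Q*Q + k*k)/4 = (Q² + k²)/4 = Q²/4 + k²/4)
X(f) = √(f + f²/2) (X(f) = √(f + (f²/4 + f²/4)) = √(f + f²/2))
I(z, s) = 45 + s² (I(z, s) = s² + 45 = 45 + s²)
I(-12, g) - X(4) = (45 + (-66)²) - √2*√(4*(2 + 4))/2 = (45 + 4356) - √2*√(4*6)/2 = 4401 - √2*√24/2 = 4401 - √2*2*√6/2 = 4401 - 2*√3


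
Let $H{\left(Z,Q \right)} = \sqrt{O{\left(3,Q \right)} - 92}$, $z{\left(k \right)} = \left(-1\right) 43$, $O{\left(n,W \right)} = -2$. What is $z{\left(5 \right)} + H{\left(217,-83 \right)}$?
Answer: $-43 + i \sqrt{94} \approx -43.0 + 9.6954 i$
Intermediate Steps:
$z{\left(k \right)} = -43$
$H{\left(Z,Q \right)} = i \sqrt{94}$ ($H{\left(Z,Q \right)} = \sqrt{-2 - 92} = \sqrt{-94} = i \sqrt{94}$)
$z{\left(5 \right)} + H{\left(217,-83 \right)} = -43 + i \sqrt{94}$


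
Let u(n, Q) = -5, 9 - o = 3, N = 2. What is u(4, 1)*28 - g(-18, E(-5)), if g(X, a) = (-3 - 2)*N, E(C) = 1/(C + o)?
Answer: -130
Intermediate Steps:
o = 6 (o = 9 - 1*3 = 9 - 3 = 6)
E(C) = 1/(6 + C) (E(C) = 1/(C + 6) = 1/(6 + C))
g(X, a) = -10 (g(X, a) = (-3 - 2)*2 = -5*2 = -10)
u(4, 1)*28 - g(-18, E(-5)) = -5*28 - 1*(-10) = -140 + 10 = -130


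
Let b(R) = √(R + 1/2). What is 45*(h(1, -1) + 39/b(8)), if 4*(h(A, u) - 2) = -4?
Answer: 45 + 1755*√34/17 ≈ 646.96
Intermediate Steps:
h(A, u) = 1 (h(A, u) = 2 + (¼)*(-4) = 2 - 1 = 1)
b(R) = √(½ + R) (b(R) = √(R + ½) = √(½ + R))
45*(h(1, -1) + 39/b(8)) = 45*(1 + 39/((√(2 + 4*8)/2))) = 45*(1 + 39/((√(2 + 32)/2))) = 45*(1 + 39/((√34/2))) = 45*(1 + 39*(√34/17)) = 45*(1 + 39*√34/17) = 45 + 1755*√34/17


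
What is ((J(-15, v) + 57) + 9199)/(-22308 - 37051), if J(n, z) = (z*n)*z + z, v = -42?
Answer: 17246/59359 ≈ 0.29054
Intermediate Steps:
J(n, z) = z + n*z² (J(n, z) = (n*z)*z + z = n*z² + z = z + n*z²)
((J(-15, v) + 57) + 9199)/(-22308 - 37051) = ((-42*(1 - 15*(-42)) + 57) + 9199)/(-22308 - 37051) = ((-42*(1 + 630) + 57) + 9199)/(-59359) = ((-42*631 + 57) + 9199)*(-1/59359) = ((-26502 + 57) + 9199)*(-1/59359) = (-26445 + 9199)*(-1/59359) = -17246*(-1/59359) = 17246/59359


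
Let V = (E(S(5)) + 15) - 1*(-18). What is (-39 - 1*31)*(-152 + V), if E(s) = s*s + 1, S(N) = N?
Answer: 6510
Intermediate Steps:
E(s) = 1 + s**2 (E(s) = s**2 + 1 = 1 + s**2)
V = 59 (V = ((1 + 5**2) + 15) - 1*(-18) = ((1 + 25) + 15) + 18 = (26 + 15) + 18 = 41 + 18 = 59)
(-39 - 1*31)*(-152 + V) = (-39 - 1*31)*(-152 + 59) = (-39 - 31)*(-93) = -70*(-93) = 6510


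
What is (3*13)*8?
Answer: 312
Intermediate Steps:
(3*13)*8 = 39*8 = 312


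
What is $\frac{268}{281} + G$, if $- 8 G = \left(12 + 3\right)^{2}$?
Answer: $- \frac{61081}{2248} \approx -27.171$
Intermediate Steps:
$G = - \frac{225}{8}$ ($G = - \frac{\left(12 + 3\right)^{2}}{8} = - \frac{15^{2}}{8} = \left(- \frac{1}{8}\right) 225 = - \frac{225}{8} \approx -28.125$)
$\frac{268}{281} + G = \frac{268}{281} - \frac{225}{8} = - \frac{61081}{2248}$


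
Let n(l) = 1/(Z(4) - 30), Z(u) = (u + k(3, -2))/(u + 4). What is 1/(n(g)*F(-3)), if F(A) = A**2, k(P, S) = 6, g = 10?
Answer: -115/36 ≈ -3.1944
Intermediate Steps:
Z(u) = (6 + u)/(4 + u) (Z(u) = (u + 6)/(u + 4) = (6 + u)/(4 + u))
n(l) = -4/115 (n(l) = 1/((6 + 4)/(4 + 4) - 30) = 1/(10/8 - 30) = 1/((1/8)*10 - 30) = 1/(5/4 - 30) = 1/(-115/4) = -4/115)
1/(n(g)*F(-3)) = 1/(-4/115*(-3)**2) = 1/(-4/115*9) = 1/(-36/115) = -115/36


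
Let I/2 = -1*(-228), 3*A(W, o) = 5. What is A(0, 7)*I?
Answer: 760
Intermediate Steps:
A(W, o) = 5/3 (A(W, o) = (⅓)*5 = 5/3)
I = 456 (I = 2*(-1*(-228)) = 2*228 = 456)
A(0, 7)*I = (5/3)*456 = 760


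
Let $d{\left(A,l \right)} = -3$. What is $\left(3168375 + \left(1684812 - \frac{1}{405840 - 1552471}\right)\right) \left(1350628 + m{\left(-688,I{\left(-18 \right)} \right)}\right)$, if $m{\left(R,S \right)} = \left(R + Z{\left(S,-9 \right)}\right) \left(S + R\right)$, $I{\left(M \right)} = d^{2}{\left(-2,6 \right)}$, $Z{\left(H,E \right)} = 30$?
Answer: $\frac{10002253523419235180}{1146631} \approx 8.7232 \cdot 10^{12}$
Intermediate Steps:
$I{\left(M \right)} = 9$ ($I{\left(M \right)} = \left(-3\right)^{2} = 9$)
$m{\left(R,S \right)} = \left(30 + R\right) \left(R + S\right)$ ($m{\left(R,S \right)} = \left(R + 30\right) \left(S + R\right) = \left(30 + R\right) \left(R + S\right)$)
$\left(3168375 + \left(1684812 - \frac{1}{405840 - 1552471}\right)\right) \left(1350628 + m{\left(-688,I{\left(-18 \right)} \right)}\right) = \left(3168375 + \left(1684812 - \frac{1}{405840 - 1552471}\right)\right) \left(1350628 + \left(\left(-688\right)^{2} + 30 \left(-688\right) + 30 \cdot 9 - 6192\right)\right) = \left(3168375 + \left(1684812 - \frac{1}{-1146631}\right)\right) \left(1350628 + \left(473344 - 20640 + 270 - 6192\right)\right) = \left(3168375 + \left(1684812 - - \frac{1}{1146631}\right)\right) \left(1350628 + 446782\right) = \left(3168375 + \left(1684812 + \frac{1}{1146631}\right)\right) 1797410 = \left(3168375 + \frac{1931857668373}{1146631}\right) 1797410 = \frac{5564814662998}{1146631} \cdot 1797410 = \frac{10002253523419235180}{1146631}$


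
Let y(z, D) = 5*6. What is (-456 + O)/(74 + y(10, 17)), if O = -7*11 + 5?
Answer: -66/13 ≈ -5.0769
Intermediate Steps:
y(z, D) = 30
O = -72 (O = -77 + 5 = -72)
(-456 + O)/(74 + y(10, 17)) = (-456 - 72)/(74 + 30) = -528/104 = -528*1/104 = -66/13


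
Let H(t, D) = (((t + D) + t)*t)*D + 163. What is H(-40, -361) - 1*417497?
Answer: -6785374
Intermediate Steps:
H(t, D) = 163 + D*t*(D + 2*t) (H(t, D) = (((D + t) + t)*t)*D + 163 = ((D + 2*t)*t)*D + 163 = (t*(D + 2*t))*D + 163 = D*t*(D + 2*t) + 163 = 163 + D*t*(D + 2*t))
H(-40, -361) - 1*417497 = (163 - 40*(-361)**2 + 2*(-361)*(-40)**2) - 1*417497 = (163 - 40*130321 + 2*(-361)*1600) - 417497 = (163 - 5212840 - 1155200) - 417497 = -6367877 - 417497 = -6785374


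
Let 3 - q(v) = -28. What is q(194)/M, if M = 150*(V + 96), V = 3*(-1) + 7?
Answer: 31/15000 ≈ 0.0020667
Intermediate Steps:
q(v) = 31 (q(v) = 3 - 1*(-28) = 3 + 28 = 31)
V = 4 (V = -3 + 7 = 4)
M = 15000 (M = 150*(4 + 96) = 150*100 = 15000)
q(194)/M = 31/15000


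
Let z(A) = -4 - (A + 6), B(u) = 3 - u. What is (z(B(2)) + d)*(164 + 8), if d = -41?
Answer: -8944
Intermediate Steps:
z(A) = -10 - A (z(A) = -4 - (6 + A) = -4 + (-6 - A) = -10 - A)
(z(B(2)) + d)*(164 + 8) = ((-10 - (3 - 1*2)) - 41)*(164 + 8) = ((-10 - (3 - 2)) - 41)*172 = ((-10 - 1*1) - 41)*172 = ((-10 - 1) - 41)*172 = (-11 - 41)*172 = -52*172 = -8944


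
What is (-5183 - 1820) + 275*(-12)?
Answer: -10303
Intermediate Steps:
(-5183 - 1820) + 275*(-12) = -7003 - 3300 = -10303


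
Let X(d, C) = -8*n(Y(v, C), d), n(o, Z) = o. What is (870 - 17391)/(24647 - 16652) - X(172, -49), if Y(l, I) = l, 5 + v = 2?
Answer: -69467/2665 ≈ -26.066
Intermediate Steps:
v = -3 (v = -5 + 2 = -3)
X(d, C) = 24 (X(d, C) = -8*(-3) = 24)
(870 - 17391)/(24647 - 16652) - X(172, -49) = (870 - 17391)/(24647 - 16652) - 1*24 = -16521/7995 - 24 = -16521*1/7995 - 24 = -5507/2665 - 24 = -69467/2665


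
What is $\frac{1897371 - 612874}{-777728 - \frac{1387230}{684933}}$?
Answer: $- \frac{293264794567}{177564319818} \approx -1.6516$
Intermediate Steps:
$\frac{1897371 - 612874}{-777728 - \frac{1387230}{684933}} = \frac{1284497}{-777728 - \frac{462410}{228311}} = \frac{1284497}{- \frac{177564319818}{228311}} = 1284497 \left(- \frac{228311}{177564319818}\right) = - \frac{293264794567}{177564319818}$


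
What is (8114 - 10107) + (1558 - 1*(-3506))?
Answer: 3071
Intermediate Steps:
(8114 - 10107) + (1558 - 1*(-3506)) = -1993 + (1558 + 3506) = -1993 + 5064 = 3071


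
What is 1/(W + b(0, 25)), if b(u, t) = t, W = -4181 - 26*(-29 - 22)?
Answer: -1/2830 ≈ -0.00035336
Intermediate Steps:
W = -2855 (W = -4181 - 26*(-51) = -4181 + 1326 = -2855)
1/(W + b(0, 25)) = 1/(-2855 + 25) = 1/(-2830) = -1/2830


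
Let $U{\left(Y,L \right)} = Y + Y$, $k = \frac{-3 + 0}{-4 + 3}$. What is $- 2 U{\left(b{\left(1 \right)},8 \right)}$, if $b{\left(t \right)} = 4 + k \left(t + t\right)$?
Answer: $-40$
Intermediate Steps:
$k = 3$ ($k = - \frac{3}{-1} = \left(-3\right) \left(-1\right) = 3$)
$b{\left(t \right)} = 4 + 6 t$ ($b{\left(t \right)} = 4 + 3 \left(t + t\right) = 4 + 3 \cdot 2 t = 4 + 6 t$)
$U{\left(Y,L \right)} = 2 Y$
$- 2 U{\left(b{\left(1 \right)},8 \right)} = - 2 \cdot 2 \left(4 + 6 \cdot 1\right) = - 2 \cdot 2 \left(4 + 6\right) = - 2 \cdot 2 \cdot 10 = \left(-2\right) 20 = -40$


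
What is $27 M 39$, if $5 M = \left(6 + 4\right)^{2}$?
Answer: $21060$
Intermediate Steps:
$M = 20$ ($M = \frac{\left(6 + 4\right)^{2}}{5} = \frac{10^{2}}{5} = \frac{1}{5} \cdot 100 = 20$)
$27 M 39 = 27 \cdot 20 \cdot 39 = 540 \cdot 39 = 21060$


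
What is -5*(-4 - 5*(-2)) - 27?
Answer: -57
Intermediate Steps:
-5*(-4 - 5*(-2)) - 27 = -5*(-4 + 10) - 27 = -5*6 - 27 = -30 - 27 = -57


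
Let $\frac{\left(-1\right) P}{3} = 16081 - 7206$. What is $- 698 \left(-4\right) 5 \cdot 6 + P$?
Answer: $57135$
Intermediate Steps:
$P = -26625$ ($P = - 3 \left(16081 - 7206\right) = \left(-3\right) 8875 = -26625$)
$- 698 \left(-4\right) 5 \cdot 6 + P = - 698 \left(-4\right) 5 \cdot 6 - 26625 = - 698 \left(\left(-20\right) 6\right) - 26625 = \left(-698\right) \left(-120\right) - 26625 = 83760 - 26625 = 57135$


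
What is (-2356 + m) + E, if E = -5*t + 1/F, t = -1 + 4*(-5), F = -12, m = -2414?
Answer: -55981/12 ≈ -4665.1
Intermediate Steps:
t = -21 (t = -1 - 20 = -21)
E = 1259/12 (E = -5*(-21) + 1/(-12) = 105 - 1/12 = 1259/12 ≈ 104.92)
(-2356 + m) + E = (-2356 - 2414) + 1259/12 = -4770 + 1259/12 = -55981/12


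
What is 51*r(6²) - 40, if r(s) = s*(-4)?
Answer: -7384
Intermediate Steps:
r(s) = -4*s
51*r(6²) - 40 = 51*(-4*6²) - 40 = 51*(-4*36) - 40 = 51*(-144) - 40 = -7344 - 40 = -7384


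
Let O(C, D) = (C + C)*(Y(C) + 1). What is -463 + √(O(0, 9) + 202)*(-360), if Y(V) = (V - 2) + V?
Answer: -463 - 360*√202 ≈ -5579.6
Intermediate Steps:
Y(V) = -2 + 2*V (Y(V) = (-2 + V) + V = -2 + 2*V)
O(C, D) = 2*C*(-1 + 2*C) (O(C, D) = (C + C)*((-2 + 2*C) + 1) = (2*C)*(-1 + 2*C) = 2*C*(-1 + 2*C))
-463 + √(O(0, 9) + 202)*(-360) = -463 + √(2*0*(-1 + 2*0) + 202)*(-360) = -463 + √(2*0*(-1 + 0) + 202)*(-360) = -463 + √(2*0*(-1) + 202)*(-360) = -463 + √(0 + 202)*(-360) = -463 + √202*(-360) = -463 - 360*√202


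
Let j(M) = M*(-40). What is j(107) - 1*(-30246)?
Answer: 25966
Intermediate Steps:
j(M) = -40*M
j(107) - 1*(-30246) = -40*107 - 1*(-30246) = -4280 + 30246 = 25966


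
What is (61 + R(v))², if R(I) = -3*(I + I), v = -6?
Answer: 9409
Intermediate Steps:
R(I) = -6*I
(61 + R(v))² = (61 - 6*(-6))² = (61 + 36)² = 97² = 9409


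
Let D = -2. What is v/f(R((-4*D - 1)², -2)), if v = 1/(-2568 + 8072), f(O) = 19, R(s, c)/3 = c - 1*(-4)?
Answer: 1/104576 ≈ 9.5624e-6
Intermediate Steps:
R(s, c) = 12 + 3*c (R(s, c) = 3*(c - 1*(-4)) = 3*(c + 4) = 3*(4 + c) = 12 + 3*c)
v = 1/5504 ≈ 0.00018169
v/f(R((-4*D - 1)², -2)) = (1/5504)/19 = (1/5504)*(1/19) = 1/104576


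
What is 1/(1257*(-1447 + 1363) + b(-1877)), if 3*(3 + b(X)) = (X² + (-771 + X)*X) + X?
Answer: 1/2724925 ≈ 3.6698e-7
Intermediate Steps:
b(X) = -3 + X/3 + X²/3 + X*(-771 + X)/3 (b(X) = -3 + ((X² + (-771 + X)*X) + X)/3 = -3 + ((X² + X*(-771 + X)) + X)/3 = -3 + (X + X² + X*(-771 + X))/3 = -3 + (X/3 + X²/3 + X*(-771 + X)/3) = -3 + X/3 + X²/3 + X*(-771 + X)/3)
1/(1257*(-1447 + 1363) + b(-1877)) = 1/(1257*(-1447 + 1363) + (-3 - 770/3*(-1877) + (⅔)*(-1877)²)) = 1/(1257*(-84) + (-3 + 1445290/3 + (⅔)*3523129)) = 1/(-105588 + (-3 + 1445290/3 + 7046258/3)) = 1/(-105588 + 2830513) = 1/2724925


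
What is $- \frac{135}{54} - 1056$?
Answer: $- \frac{2117}{2} \approx -1058.5$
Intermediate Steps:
$- \frac{135}{54} - 1056 = \left(-135\right) \frac{1}{54} - 1056 = - \frac{5}{2} - 1056 = - \frac{2117}{2}$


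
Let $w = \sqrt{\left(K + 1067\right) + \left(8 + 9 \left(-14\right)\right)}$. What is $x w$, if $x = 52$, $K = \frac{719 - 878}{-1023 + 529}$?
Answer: $\frac{2 \sqrt{231668710}}{19} \approx 1602.2$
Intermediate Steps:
$K = \frac{159}{494}$ ($K = - \frac{159}{-494} = \left(-159\right) \left(- \frac{1}{494}\right) = \frac{159}{494} \approx 0.32186$)
$w = \frac{\sqrt{231668710}}{494}$ ($w = \sqrt{\left(\frac{159}{494} + 1067\right) + \left(8 + 9 \left(-14\right)\right)} = \sqrt{\frac{527257}{494} + \left(8 - 126\right)} = \sqrt{\frac{527257}{494} - 118} = \sqrt{\frac{468965}{494}} = \frac{\sqrt{231668710}}{494} \approx 30.811$)
$x w = 52 \frac{\sqrt{231668710}}{494} = \frac{2 \sqrt{231668710}}{19}$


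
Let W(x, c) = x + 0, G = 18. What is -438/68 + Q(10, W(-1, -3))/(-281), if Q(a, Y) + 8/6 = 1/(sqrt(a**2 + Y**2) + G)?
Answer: -41141099/6391626 + sqrt(101)/62663 ≈ -6.4366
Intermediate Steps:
W(x, c) = x
Q(a, Y) = -4/3 + 1/(18 + sqrt(Y**2 + a**2)) (Q(a, Y) = -4/3 + 1/(sqrt(a**2 + Y**2) + 18) = -4/3 + 1/(sqrt(Y**2 + a**2) + 18) = -4/3 + 1/(18 + sqrt(Y**2 + a**2)))
-438/68 + Q(10, W(-1, -3))/(-281) = -438/68 + ((-69 - 4*sqrt((-1)**2 + 10**2))/(3*(18 + sqrt((-1)**2 + 10**2))))/(-281) = -438*1/68 + ((-69 - 4*sqrt(1 + 100))/(3*(18 + sqrt(1 + 100))))*(-1/281) = -219/34 + ((-69 - 4*sqrt(101))/(3*(18 + sqrt(101))))*(-1/281) = -219/34 - (-69 - 4*sqrt(101))/(843*(18 + sqrt(101)))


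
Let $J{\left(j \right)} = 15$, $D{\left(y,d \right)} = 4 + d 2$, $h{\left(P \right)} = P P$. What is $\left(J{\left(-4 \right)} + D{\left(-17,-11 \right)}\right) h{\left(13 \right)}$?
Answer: $-507$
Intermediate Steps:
$h{\left(P \right)} = P^{2}$
$D{\left(y,d \right)} = 4 + 2 d$
$\left(J{\left(-4 \right)} + D{\left(-17,-11 \right)}\right) h{\left(13 \right)} = \left(15 + \left(4 + 2 \left(-11\right)\right)\right) 13^{2} = \left(15 + \left(4 - 22\right)\right) 169 = \left(15 - 18\right) 169 = \left(-3\right) 169 = -507$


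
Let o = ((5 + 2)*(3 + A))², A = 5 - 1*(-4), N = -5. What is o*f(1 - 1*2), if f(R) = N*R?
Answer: 35280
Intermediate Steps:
f(R) = -5*R
A = 9 (A = 5 + 4 = 9)
o = 7056 (o = ((5 + 2)*(3 + 9))² = (7*12)² = 84² = 7056)
o*f(1 - 1*2) = 7056*(-5*(1 - 1*2)) = 7056*(-5*(1 - 2)) = 7056*(-5*(-1)) = 7056*5 = 35280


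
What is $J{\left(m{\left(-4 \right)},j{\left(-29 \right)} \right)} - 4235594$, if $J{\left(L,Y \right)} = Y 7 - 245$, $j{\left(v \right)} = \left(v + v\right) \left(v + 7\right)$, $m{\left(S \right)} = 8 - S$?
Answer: $-4226907$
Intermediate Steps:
$j{\left(v \right)} = 2 v \left(7 + v\right)$
$J{\left(L,Y \right)} = -245 + 7 Y$ ($J{\left(L,Y \right)} = 7 Y - 245 = -245 + 7 Y$)
$J{\left(m{\left(-4 \right)},j{\left(-29 \right)} \right)} - 4235594 = \left(-245 + 7 \cdot 2 \left(-29\right) \left(7 - 29\right)\right) - 4235594 = \left(-245 + 7 \cdot 2 \left(-29\right) \left(-22\right)\right) - 4235594 = \left(-245 + 7 \cdot 1276\right) - 4235594 = \left(-245 + 8932\right) - 4235594 = 8687 - 4235594 = -4226907$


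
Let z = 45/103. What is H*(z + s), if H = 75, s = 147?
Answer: 1138950/103 ≈ 11058.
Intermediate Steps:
z = 45/103 (z = 45*(1/103) = 45/103 ≈ 0.43689)
H*(z + s) = 75*(45/103 + 147) = 75*(15186/103) = 1138950/103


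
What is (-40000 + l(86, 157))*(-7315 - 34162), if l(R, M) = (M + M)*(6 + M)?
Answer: -463795814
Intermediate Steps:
l(R, M) = 2*M*(6 + M) (l(R, M) = (2*M)*(6 + M) = 2*M*(6 + M))
(-40000 + l(86, 157))*(-7315 - 34162) = (-40000 + 2*157*(6 + 157))*(-7315 - 34162) = (-40000 + 2*157*163)*(-41477) = (-40000 + 51182)*(-41477) = 11182*(-41477) = -463795814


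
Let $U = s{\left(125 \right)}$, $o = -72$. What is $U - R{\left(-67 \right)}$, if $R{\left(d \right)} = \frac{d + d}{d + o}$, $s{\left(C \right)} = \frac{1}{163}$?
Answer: $- \frac{21703}{22657} \approx -0.95789$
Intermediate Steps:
$s{\left(C \right)} = \frac{1}{163}$
$U = \frac{1}{163} \approx 0.006135$
$R{\left(d \right)} = \frac{2 d}{-72 + d}$ ($R{\left(d \right)} = \frac{d + d}{d - 72} = \frac{2 d}{-72 + d}$)
$U - R{\left(-67 \right)} = \frac{1}{163} - 2 \left(-67\right) \frac{1}{-72 - 67} = \frac{1}{163} - 2 \left(-67\right) \frac{1}{-139} = \frac{1}{163} - 2 \left(-67\right) \left(- \frac{1}{139}\right) = \frac{1}{163} - \frac{134}{139} = - \frac{21703}{22657}$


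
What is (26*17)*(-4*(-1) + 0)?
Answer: 1768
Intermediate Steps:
(26*17)*(-4*(-1) + 0) = 442*(4 + 0) = 442*4 = 1768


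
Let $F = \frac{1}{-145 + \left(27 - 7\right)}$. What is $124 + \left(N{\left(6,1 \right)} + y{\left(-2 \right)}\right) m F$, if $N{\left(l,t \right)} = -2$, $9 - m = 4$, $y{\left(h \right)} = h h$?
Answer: $\frac{3098}{25} \approx 123.92$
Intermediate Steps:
$y{\left(h \right)} = h^{2}$
$m = 5$ ($m = 9 - 4 = 5$)
$F = - \frac{1}{125}$ ($F = \frac{1}{-145 + \left(27 - 7\right)} = \frac{1}{-145 + 20} = \frac{1}{-125} = - \frac{1}{125} \approx -0.008$)
$124 + \left(N{\left(6,1 \right)} + y{\left(-2 \right)}\right) m F = 124 + \left(-2 + \left(-2\right)^{2}\right) 5 \left(- \frac{1}{125}\right) = 124 + \left(-2 + 4\right) 5 \left(- \frac{1}{125}\right) = 124 + 2 \cdot 5 \left(- \frac{1}{125}\right) = 124 + 10 \left(- \frac{1}{125}\right) = 124 - \frac{2}{25} = \frac{3098}{25}$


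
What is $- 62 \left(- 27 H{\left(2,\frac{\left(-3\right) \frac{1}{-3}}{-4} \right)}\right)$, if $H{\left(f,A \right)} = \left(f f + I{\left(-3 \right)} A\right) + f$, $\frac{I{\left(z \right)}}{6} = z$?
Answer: $17577$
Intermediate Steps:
$I{\left(z \right)} = 6 z$
$H{\left(f,A \right)} = f + f^{2} - 18 A$ ($H{\left(f,A \right)} = \left(f f + 6 \left(-3\right) A\right) + f = \left(f^{2} - 18 A\right) + f = f + f^{2} - 18 A$)
$- 62 \left(- 27 H{\left(2,\frac{\left(-3\right) \frac{1}{-3}}{-4} \right)}\right) = - 62 \left(- 27 \left(2 + 2^{2} - 18 \frac{\left(-3\right) \frac{1}{-3}}{-4}\right)\right) = - 62 \left(- 27 \left(2 + 4 - 18 \left(-3\right) \left(- \frac{1}{3}\right) \left(- \frac{1}{4}\right)\right)\right) = - 62 \left(- 27 \left(2 + 4 - 18 \cdot 1 \left(- \frac{1}{4}\right)\right)\right) = - 62 \left(- 27 \left(2 + 4 - - \frac{9}{2}\right)\right) = - 62 \left(- 27 \left(2 + 4 + \frac{9}{2}\right)\right) = - 62 \left(\left(-27\right) \frac{21}{2}\right) = \left(-62\right) \left(- \frac{567}{2}\right) = 17577$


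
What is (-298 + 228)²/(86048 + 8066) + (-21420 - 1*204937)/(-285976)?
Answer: 11352322549/13457172632 ≈ 0.84359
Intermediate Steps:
(-298 + 228)²/(86048 + 8066) + (-21420 - 1*204937)/(-285976) = (-70)²/94114 + (-21420 - 204937)*(-1/285976) = 4900*(1/94114) - 226357*(-1/285976) = 2450/47057 + 226357/285976 = 11352322549/13457172632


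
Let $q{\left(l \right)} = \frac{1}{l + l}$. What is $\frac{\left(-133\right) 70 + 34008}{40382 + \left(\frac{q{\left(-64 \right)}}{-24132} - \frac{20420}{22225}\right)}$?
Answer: $\frac{339107064898560}{554438008272221} \approx 0.61162$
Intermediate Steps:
$q{\left(l \right)} = \frac{1}{2 l}$
$\frac{\left(-133\right) 70 + 34008}{40382 + \left(\frac{q{\left(-64 \right)}}{-24132} - \frac{20420}{22225}\right)} = \frac{\left(-133\right) 70 + 34008}{40382 - \left(\frac{4084}{4445} - \frac{\frac{1}{2} \frac{1}{-64}}{-24132}\right)} = \frac{-9310 + 34008}{40382 - \left(\frac{4084}{4445} - \frac{1}{2} \left(- \frac{1}{64}\right) \left(- \frac{1}{24132}\right)\right)} = \frac{24698}{40382 - \frac{12615046819}{13730142720}} = \frac{24698}{\frac{554438008272221}{13730142720}} = 24698 \cdot \frac{13730142720}{554438008272221} = \frac{339107064898560}{554438008272221}$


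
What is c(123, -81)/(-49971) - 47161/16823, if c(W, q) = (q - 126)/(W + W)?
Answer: -64415596785/22978098302 ≈ -2.8033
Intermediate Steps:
c(W, q) = (-126 + q)/(2*W) (c(W, q) = (-126 + q)/((2*W)) = (-126 + q)*(1/(2*W)) = (-126 + q)/(2*W))
c(123, -81)/(-49971) - 47161/16823 = ((1/2)*(-126 - 81)/123)/(-49971) - 47161/16823 = ((1/2)*(1/123)*(-207))*(-1/49971) - 47161*1/16823 = -69/82*(-1/49971) - 47161/16823 = 23/1365874 - 47161/16823 = -64415596785/22978098302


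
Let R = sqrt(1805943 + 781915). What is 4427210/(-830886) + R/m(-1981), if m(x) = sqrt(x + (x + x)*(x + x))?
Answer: -2213605/415443 + sqrt(828931214046)/2242209 ≈ -4.9222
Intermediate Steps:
m(x) = sqrt(x + 4*x**2) (m(x) = sqrt(x + (2*x)*(2*x)) = sqrt(x + 4*x**2))
R = sqrt(2587858) ≈ 1608.7
4427210/(-830886) + R/m(-1981) = 4427210/(-830886) + sqrt(2587858)/(sqrt(-1981*(1 + 4*(-1981)))) = 4427210*(-1/830886) + sqrt(2587858)/(sqrt(-1981*(1 - 7924))) = -2213605/415443 + sqrt(2587858)/(sqrt(-1981*(-7923))) = -2213605/415443 + sqrt(2587858)/(sqrt(15695463)) = -2213605/415443 + sqrt(2587858)*(sqrt(15695463)/15695463) = -2213605/415443 + sqrt(828931214046)/2242209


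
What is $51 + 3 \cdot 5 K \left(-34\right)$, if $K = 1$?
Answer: $-459$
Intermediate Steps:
$51 + 3 \cdot 5 K \left(-34\right) = 51 + 3 \cdot 5 \cdot 1 \left(-34\right) = 51 + 15 \cdot 1 \left(-34\right) = 51 + 15 \left(-34\right) = 51 - 510 = -459$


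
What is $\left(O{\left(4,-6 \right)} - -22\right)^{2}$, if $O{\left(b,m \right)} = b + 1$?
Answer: $729$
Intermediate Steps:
$O{\left(b,m \right)} = 1 + b$
$\left(O{\left(4,-6 \right)} - -22\right)^{2} = \left(\left(1 + 4\right) - -22\right)^{2} = \left(5 + \left(25 - 3\right)\right)^{2} = \left(5 + 22\right)^{2} = 27^{2} = 729$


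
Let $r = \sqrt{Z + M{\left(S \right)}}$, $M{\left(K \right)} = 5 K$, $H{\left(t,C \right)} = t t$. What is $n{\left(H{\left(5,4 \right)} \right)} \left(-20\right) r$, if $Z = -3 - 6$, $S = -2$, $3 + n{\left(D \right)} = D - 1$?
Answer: $- 420 i \sqrt{19} \approx - 1830.7 i$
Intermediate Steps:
$H{\left(t,C \right)} = t^{2}$
$n{\left(D \right)} = -4 + D$ ($n{\left(D \right)} = -3 + \left(D - 1\right) = -3 + \left(-1 + D\right) = -4 + D$)
$Z = -9$
$r = i \sqrt{19}$ ($r = \sqrt{-9 + 5 \left(-2\right)} = \sqrt{-9 - 10} = \sqrt{-19} = i \sqrt{19} \approx 4.3589 i$)
$n{\left(H{\left(5,4 \right)} \right)} \left(-20\right) r = \left(-4 + 5^{2}\right) \left(-20\right) i \sqrt{19} = \left(-4 + 25\right) \left(-20\right) i \sqrt{19} = 21 \left(-20\right) i \sqrt{19} = - 420 i \sqrt{19}$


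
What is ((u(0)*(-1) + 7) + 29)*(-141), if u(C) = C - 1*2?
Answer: -5358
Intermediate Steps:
u(C) = -2 + C (u(C) = C - 2 = -2 + C)
((u(0)*(-1) + 7) + 29)*(-141) = (((-2 + 0)*(-1) + 7) + 29)*(-141) = ((-2*(-1) + 7) + 29)*(-141) = ((2 + 7) + 29)*(-141) = (9 + 29)*(-141) = 38*(-141) = -5358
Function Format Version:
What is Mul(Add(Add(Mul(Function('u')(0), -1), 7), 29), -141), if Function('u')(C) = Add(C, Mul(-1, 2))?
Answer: -5358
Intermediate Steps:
Function('u')(C) = Add(-2, C) (Function('u')(C) = Add(C, -2) = Add(-2, C))
Mul(Add(Add(Mul(Function('u')(0), -1), 7), 29), -141) = Mul(Add(Add(Mul(Add(-2, 0), -1), 7), 29), -141) = Mul(Add(Add(Mul(-2, -1), 7), 29), -141) = Mul(Add(Add(2, 7), 29), -141) = Mul(Add(9, 29), -141) = Mul(38, -141) = -5358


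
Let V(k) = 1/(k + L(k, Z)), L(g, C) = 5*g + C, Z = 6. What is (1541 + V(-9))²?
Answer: 5471117089/2304 ≈ 2.3746e+6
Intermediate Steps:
L(g, C) = C + 5*g
V(k) = 1/(6 + 6*k) (V(k) = 1/(k + (6 + 5*k)) = 1/(6 + 6*k))
(1541 + V(-9))² = (1541 + 1/(6*(1 - 9)))² = (1541 + (⅙)/(-8))² = (1541 + (⅙)*(-⅛))² = (1541 - 1/48)² = (73967/48)² = 5471117089/2304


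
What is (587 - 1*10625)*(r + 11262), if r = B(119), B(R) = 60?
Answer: -113650236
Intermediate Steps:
r = 60
(587 - 1*10625)*(r + 11262) = (587 - 1*10625)*(60 + 11262) = (587 - 10625)*11322 = -10038*11322 = -113650236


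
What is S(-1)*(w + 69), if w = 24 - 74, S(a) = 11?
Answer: 209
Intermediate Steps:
w = -50
S(-1)*(w + 69) = 11*(-50 + 69) = 11*19 = 209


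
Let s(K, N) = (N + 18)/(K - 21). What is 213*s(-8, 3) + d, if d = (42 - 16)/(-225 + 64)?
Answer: -720907/4669 ≈ -154.40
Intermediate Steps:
s(K, N) = (18 + N)/(-21 + K)
d = -26/161 (d = 26/(-161) = 26*(-1/161) = -26/161 ≈ -0.16149)
213*s(-8, 3) + d = 213*((18 + 3)/(-21 - 8)) - 26/161 = 213*(21/(-29)) - 26/161 = 213*(-1/29*21) - 26/161 = 213*(-21/29) - 26/161 = -4473/29 - 26/161 = -720907/4669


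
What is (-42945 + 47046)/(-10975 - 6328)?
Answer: -4101/17303 ≈ -0.23701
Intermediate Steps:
(-42945 + 47046)/(-10975 - 6328) = 4101/(-17303) = 4101*(-1/17303) = -4101/17303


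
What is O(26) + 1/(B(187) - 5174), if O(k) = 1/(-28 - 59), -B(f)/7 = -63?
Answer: -4820/411771 ≈ -0.011706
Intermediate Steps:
B(f) = 441 (B(f) = -7*(-63) = 441)
O(k) = -1/87 (O(k) = 1/(-87) = -1/87)
O(26) + 1/(B(187) - 5174) = -1/87 + 1/(441 - 5174) = -1/87 + 1/(-4733) = -1/87 - 1/4733 = -4820/411771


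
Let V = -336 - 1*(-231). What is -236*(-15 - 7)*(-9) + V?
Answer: -46833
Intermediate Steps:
V = -105 (V = -336 + 231 = -105)
-236*(-15 - 7)*(-9) + V = -236*(-15 - 7)*(-9) - 105 = -(-5192)*(-9) - 105 = -236*198 - 105 = -46728 - 105 = -46833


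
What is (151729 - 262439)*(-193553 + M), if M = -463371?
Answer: 72728056040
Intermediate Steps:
(151729 - 262439)*(-193553 + M) = (151729 - 262439)*(-193553 - 463371) = -110710*(-656924) = 72728056040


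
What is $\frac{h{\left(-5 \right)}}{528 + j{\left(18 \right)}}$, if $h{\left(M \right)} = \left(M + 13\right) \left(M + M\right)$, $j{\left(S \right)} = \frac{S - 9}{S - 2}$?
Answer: $- \frac{1280}{8457} \approx -0.15135$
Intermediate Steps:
$j{\left(S \right)} = \frac{-9 + S}{-2 + S}$
$h{\left(M \right)} = 2 M \left(13 + M\right)$ ($h{\left(M \right)} = \left(13 + M\right) 2 M = 2 M \left(13 + M\right)$)
$\frac{h{\left(-5 \right)}}{528 + j{\left(18 \right)}} = \frac{2 \left(-5\right) \left(13 - 5\right)}{528 + \frac{-9 + 18}{-2 + 18}} = \frac{2 \left(-5\right) 8}{528 + \frac{1}{16} \cdot 9} = - \frac{80}{528 + \frac{1}{16} \cdot 9} = - \frac{80}{528 + \frac{9}{16}} = - \frac{80}{\frac{8457}{16}} = \left(-80\right) \frac{16}{8457} = - \frac{1280}{8457}$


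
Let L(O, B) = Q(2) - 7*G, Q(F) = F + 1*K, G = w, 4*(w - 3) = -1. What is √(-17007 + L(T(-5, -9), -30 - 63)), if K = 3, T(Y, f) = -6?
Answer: 3*I*√7565/2 ≈ 130.47*I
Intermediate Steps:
w = 11/4 (w = 3 + (¼)*(-1) = 3 - ¼ = 11/4 ≈ 2.7500)
G = 11/4 ≈ 2.7500
Q(F) = 3 + F (Q(F) = F + 1*3 = F + 3 = 3 + F)
L(O, B) = -57/4 (L(O, B) = (3 + 2) - 7*11/4 = 5 - 77/4 = -57/4)
√(-17007 + L(T(-5, -9), -30 - 63)) = √(-17007 - 57/4) = √(-68085/4) = 3*I*√7565/2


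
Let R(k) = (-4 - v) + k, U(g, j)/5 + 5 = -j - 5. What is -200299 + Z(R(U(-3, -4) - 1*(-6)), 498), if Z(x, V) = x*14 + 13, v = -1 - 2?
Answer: -200636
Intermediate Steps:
U(g, j) = -50 - 5*j (U(g, j) = -25 + 5*(-j - 5) = -25 + 5*(-5 - j) = -25 + (-25 - 5*j) = -50 - 5*j)
v = -3
R(k) = -1 + k (R(k) = (-4 - 1*(-3)) + k = (-4 + 3) + k = -1 + k)
Z(x, V) = 13 + 14*x (Z(x, V) = 14*x + 13 = 13 + 14*x)
-200299 + Z(R(U(-3, -4) - 1*(-6)), 498) = -200299 + (13 + 14*(-1 + ((-50 - 5*(-4)) - 1*(-6)))) = -200299 + (13 + 14*(-1 + ((-50 + 20) + 6))) = -200299 + (13 + 14*(-1 + (-30 + 6))) = -200299 + (13 + 14*(-1 - 24)) = -200299 + (13 + 14*(-25)) = -200299 + (13 - 350) = -200299 - 337 = -200636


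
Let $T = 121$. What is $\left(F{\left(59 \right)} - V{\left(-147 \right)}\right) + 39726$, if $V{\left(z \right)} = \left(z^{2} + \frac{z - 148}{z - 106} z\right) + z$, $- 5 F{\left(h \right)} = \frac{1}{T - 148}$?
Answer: $\frac{629661448}{34155} \approx 18435.0$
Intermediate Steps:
$F{\left(h \right)} = \frac{1}{135}$ ($F{\left(h \right)} = - \frac{1}{5 \left(121 - 148\right)} = - \frac{1}{5 \left(-27\right)} = \left(- \frac{1}{5}\right) \left(- \frac{1}{27}\right) = \frac{1}{135}$)
$V{\left(z \right)} = z + z^{2} + \frac{z \left(-148 + z\right)}{-106 + z}$ ($V{\left(z \right)} = \left(z^{2} + \frac{-148 + z}{-106 + z} z\right) + z = \left(z^{2} + \frac{z \left(-148 + z\right)}{-106 + z}\right) + z = z + z^{2} + \frac{z \left(-148 + z\right)}{-106 + z}$)
$\left(F{\left(59 \right)} - V{\left(-147 \right)}\right) + 39726 = \left(\frac{1}{135} - - \frac{147 \left(-254 + \left(-147\right)^{2} - -15288\right)}{-106 - 147}\right) + 39726 = \left(\frac{1}{135} - - \frac{147 \left(-254 + 21609 + 15288\right)}{-253}\right) + 39726 = \left(\frac{1}{135} - \left(-147\right) \left(- \frac{1}{253}\right) 36643\right) + 39726 = \left(\frac{1}{135} - \frac{5386521}{253}\right) + 39726 = - \frac{727180082}{34155} + 39726 = \frac{629661448}{34155}$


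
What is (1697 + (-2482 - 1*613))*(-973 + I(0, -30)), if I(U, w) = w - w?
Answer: 1360254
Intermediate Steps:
I(U, w) = 0
(1697 + (-2482 - 1*613))*(-973 + I(0, -30)) = (1697 + (-2482 - 1*613))*(-973 + 0) = (1697 + (-2482 - 613))*(-973) = (1697 - 3095)*(-973) = -1398*(-973) = 1360254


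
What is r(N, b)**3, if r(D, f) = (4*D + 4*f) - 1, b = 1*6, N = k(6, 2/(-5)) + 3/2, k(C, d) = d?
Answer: 2571353/125 ≈ 20571.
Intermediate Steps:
N = 11/10 (N = 2/(-5) + 3/2 = 2*(-1/5) + 3*(1/2) = -2/5 + 3/2 = 11/10 ≈ 1.1000)
b = 6
r(D, f) = -1 + 4*D + 4*f
r(N, b)**3 = (-1 + 4*(11/10) + 4*6)**3 = (-1 + 22/5 + 24)**3 = (137/5)**3 = 2571353/125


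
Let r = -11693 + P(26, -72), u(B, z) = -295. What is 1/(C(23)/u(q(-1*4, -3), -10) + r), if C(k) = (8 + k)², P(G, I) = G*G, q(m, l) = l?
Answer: -295/3250976 ≈ -9.0742e-5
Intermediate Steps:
P(G, I) = G²
r = -11017 (r = -11693 + 26² = -11693 + 676 = -11017)
1/(C(23)/u(q(-1*4, -3), -10) + r) = 1/((8 + 23)²/(-295) - 11017) = 1/(31²*(-1/295) - 11017) = 1/(961*(-1/295) - 11017) = 1/(-961/295 - 11017) = 1/(-3250976/295) = -295/3250976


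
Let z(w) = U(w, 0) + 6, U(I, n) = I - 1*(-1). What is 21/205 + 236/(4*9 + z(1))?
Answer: 12326/2255 ≈ 5.4661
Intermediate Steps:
U(I, n) = 1 + I (U(I, n) = I + 1 = 1 + I)
z(w) = 7 + w (z(w) = (1 + w) + 6 = 7 + w)
21/205 + 236/(4*9 + z(1)) = 21/205 + 236/(4*9 + (7 + 1)) = 21*(1/205) + 236/(36 + 8) = 21/205 + 236/44 = 21/205 + 236*(1/44) = 21/205 + 59/11 = 12326/2255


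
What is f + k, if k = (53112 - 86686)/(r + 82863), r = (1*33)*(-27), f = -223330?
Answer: -9153420167/40986 ≈ -2.2333e+5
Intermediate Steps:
r = -891 (r = 33*(-27) = -891)
k = -16787/40986 (k = (53112 - 86686)/(-891 + 82863) = -33574/81972 = -33574*1/81972 = -16787/40986 ≈ -0.40958)
f + k = -223330 - 16787/40986 = -9153420167/40986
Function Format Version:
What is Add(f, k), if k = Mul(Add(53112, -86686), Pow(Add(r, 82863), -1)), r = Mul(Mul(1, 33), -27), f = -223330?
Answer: Rational(-9153420167, 40986) ≈ -2.2333e+5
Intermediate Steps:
r = -891 (r = Mul(33, -27) = -891)
k = Rational(-16787, 40986) (k = Mul(Add(53112, -86686), Pow(Add(-891, 82863), -1)) = Mul(-33574, Pow(81972, -1)) = Mul(-33574, Rational(1, 81972)) = Rational(-16787, 40986) ≈ -0.40958)
Add(f, k) = Add(-223330, Rational(-16787, 40986)) = Rational(-9153420167, 40986)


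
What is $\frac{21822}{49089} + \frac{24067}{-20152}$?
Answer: $- \frac{247222673}{329747176} \approx -0.74973$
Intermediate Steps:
$\frac{21822}{49089} + \frac{24067}{-20152} = 21822 \cdot \frac{1}{49089} + 24067 \left(- \frac{1}{20152}\right) = \frac{7274}{16363} - \frac{24067}{20152} = - \frac{247222673}{329747176}$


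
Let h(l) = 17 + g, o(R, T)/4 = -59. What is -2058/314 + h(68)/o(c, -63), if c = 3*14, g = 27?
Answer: -62438/9263 ≈ -6.7406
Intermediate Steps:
c = 42
o(R, T) = -236 (o(R, T) = 4*(-59) = -236)
h(l) = 44 (h(l) = 17 + 27 = 44)
-2058/314 + h(68)/o(c, -63) = -2058/314 + 44/(-236) = -2058*1/314 + 44*(-1/236) = -1029/157 - 11/59 = -62438/9263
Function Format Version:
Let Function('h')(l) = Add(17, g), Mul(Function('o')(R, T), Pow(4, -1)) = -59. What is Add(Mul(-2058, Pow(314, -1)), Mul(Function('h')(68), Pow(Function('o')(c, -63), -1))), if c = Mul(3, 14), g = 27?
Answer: Rational(-62438, 9263) ≈ -6.7406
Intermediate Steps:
c = 42
Function('o')(R, T) = -236 (Function('o')(R, T) = Mul(4, -59) = -236)
Function('h')(l) = 44 (Function('h')(l) = Add(17, 27) = 44)
Add(Mul(-2058, Pow(314, -1)), Mul(Function('h')(68), Pow(Function('o')(c, -63), -1))) = Add(Mul(-2058, Pow(314, -1)), Mul(44, Pow(-236, -1))) = Add(Mul(-2058, Rational(1, 314)), Mul(44, Rational(-1, 236))) = Add(Rational(-1029, 157), Rational(-11, 59)) = Rational(-62438, 9263)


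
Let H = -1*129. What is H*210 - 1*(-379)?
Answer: -26711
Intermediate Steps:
H = -129
H*210 - 1*(-379) = -129*210 - 1*(-379) = -27090 + 379 = -26711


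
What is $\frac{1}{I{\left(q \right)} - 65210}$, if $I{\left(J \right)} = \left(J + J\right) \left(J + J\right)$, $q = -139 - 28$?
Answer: $\frac{1}{46346} \approx 2.1577 \cdot 10^{-5}$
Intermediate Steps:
$q = -167$ ($q = -139 - 28 = -167$)
$I{\left(J \right)} = 4 J^{2}$ ($I{\left(J \right)} = 2 J 2 J = 4 J^{2}$)
$\frac{1}{I{\left(q \right)} - 65210} = \frac{1}{4 \left(-167\right)^{2} - 65210} = \frac{1}{4 \cdot 27889 - 65210} = \frac{1}{111556 - 65210} = \frac{1}{46346}$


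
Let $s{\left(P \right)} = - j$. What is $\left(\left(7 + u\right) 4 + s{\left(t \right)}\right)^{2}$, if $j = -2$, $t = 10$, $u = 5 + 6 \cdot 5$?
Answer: $28900$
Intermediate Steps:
$u = 35$ ($u = 5 + 30 = 35$)
$s{\left(P \right)} = 2$ ($s{\left(P \right)} = \left(-1\right) \left(-2\right) = 2$)
$\left(\left(7 + u\right) 4 + s{\left(t \right)}\right)^{2} = \left(\left(7 + 35\right) 4 + 2\right)^{2} = \left(42 \cdot 4 + 2\right)^{2} = \left(168 + 2\right)^{2} = 170^{2} = 28900$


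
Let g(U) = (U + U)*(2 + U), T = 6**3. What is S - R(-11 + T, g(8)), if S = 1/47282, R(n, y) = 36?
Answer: -1702151/47282 ≈ -36.000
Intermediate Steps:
T = 216
g(U) = 2*U*(2 + U) (g(U) = (2*U)*(2 + U) = 2*U*(2 + U))
S = 1/47282 ≈ 2.1150e-5
S - R(-11 + T, g(8)) = 1/47282 - 1*36 = 1/47282 - 36 = -1702151/47282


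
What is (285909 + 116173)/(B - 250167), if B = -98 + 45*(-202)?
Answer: -402082/259355 ≈ -1.5503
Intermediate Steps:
B = -9188 (B = -98 - 9090 = -9188)
(285909 + 116173)/(B - 250167) = (285909 + 116173)/(-9188 - 250167) = 402082/(-259355) = 402082*(-1/259355) = -402082/259355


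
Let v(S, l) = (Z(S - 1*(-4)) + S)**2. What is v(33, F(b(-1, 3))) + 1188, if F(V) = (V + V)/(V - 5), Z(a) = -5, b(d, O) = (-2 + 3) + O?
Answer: 1972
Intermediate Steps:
b(d, O) = 1 + O
F(V) = 2*V/(-5 + V) (F(V) = (2*V)/(-5 + V) = 2*V/(-5 + V))
v(S, l) = (-5 + S)**2
v(33, F(b(-1, 3))) + 1188 = (-5 + 33)**2 + 1188 = 28**2 + 1188 = 784 + 1188 = 1972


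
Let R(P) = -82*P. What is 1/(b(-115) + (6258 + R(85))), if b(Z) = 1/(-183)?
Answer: -183/130297 ≈ -0.0014045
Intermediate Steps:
b(Z) = -1/183
1/(b(-115) + (6258 + R(85))) = 1/(-1/183 + (6258 - 82*85)) = 1/(-1/183 + (6258 - 6970)) = 1/(-1/183 - 712) = 1/(-130297/183) = -183/130297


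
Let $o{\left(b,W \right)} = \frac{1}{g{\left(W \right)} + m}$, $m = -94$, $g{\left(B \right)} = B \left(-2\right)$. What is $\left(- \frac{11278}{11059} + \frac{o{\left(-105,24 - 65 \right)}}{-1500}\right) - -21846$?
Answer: $\frac{4348505459059}{199062000} \approx 21845.0$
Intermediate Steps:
$g{\left(B \right)} = - 2 B$
$o{\left(b,W \right)} = \frac{1}{-94 - 2 W}$ ($o{\left(b,W \right)} = \frac{1}{- 2 W - 94} = \frac{1}{-94 - 2 W}$)
$\left(- \frac{11278}{11059} + \frac{o{\left(-105,24 - 65 \right)}}{-1500}\right) - -21846 = \left(- \frac{11278}{11059} + \frac{\left(-1\right) \frac{1}{94 + 2 \left(24 - 65\right)}}{-1500}\right) - -21846 = \left(\left(-11278\right) \frac{1}{11059} + - \frac{1}{94 + 2 \left(-41\right)} \left(- \frac{1}{1500}\right)\right) + 21846 = \left(- \frac{11278}{11059} + - \frac{1}{94 - 82} \left(- \frac{1}{1500}\right)\right) + 21846 = \left(- \frac{11278}{11059} + - \frac{1}{12} \left(- \frac{1}{1500}\right)\right) + 21846 = \left(- \frac{11278}{11059} + \left(-1\right) \frac{1}{12} \left(- \frac{1}{1500}\right)\right) + 21846 = \left(- \frac{11278}{11059} - - \frac{1}{18000}\right) + 21846 = \left(- \frac{11278}{11059} + \frac{1}{18000}\right) + 21846 = - \frac{202992941}{199062000} + 21846 = \frac{4348505459059}{199062000}$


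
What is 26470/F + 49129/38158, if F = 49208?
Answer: 856895523/469419716 ≈ 1.8254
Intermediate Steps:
26470/F + 49129/38158 = 26470/49208 + 49129/38158 = 26470*(1/49208) + 49129*(1/38158) = 13235/24604 + 49129/38158 = 856895523/469419716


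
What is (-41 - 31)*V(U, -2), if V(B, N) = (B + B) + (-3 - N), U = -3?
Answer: 504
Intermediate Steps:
V(B, N) = -3 - N + 2*B (V(B, N) = 2*B + (-3 - N) = -3 - N + 2*B)
(-41 - 31)*V(U, -2) = (-41 - 31)*(-3 - 1*(-2) + 2*(-3)) = -72*(-3 + 2 - 6) = -72*(-7) = 504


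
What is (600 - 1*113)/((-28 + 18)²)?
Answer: 487/100 ≈ 4.8700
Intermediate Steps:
(600 - 1*113)/((-28 + 18)²) = (600 - 113)/((-10)²) = 487/100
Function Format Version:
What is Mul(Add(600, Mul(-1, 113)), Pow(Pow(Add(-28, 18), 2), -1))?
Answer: Rational(487, 100) ≈ 4.8700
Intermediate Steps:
Mul(Add(600, Mul(-1, 113)), Pow(Pow(Add(-28, 18), 2), -1)) = Mul(Add(600, -113), Pow(Pow(-10, 2), -1)) = Mul(487, Pow(100, -1)) = Mul(487, Rational(1, 100)) = Rational(487, 100)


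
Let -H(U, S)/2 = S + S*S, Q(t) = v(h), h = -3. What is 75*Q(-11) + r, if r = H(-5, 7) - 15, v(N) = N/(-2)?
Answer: -29/2 ≈ -14.500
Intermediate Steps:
v(N) = -N/2 (v(N) = N*(-½) = -N/2)
Q(t) = 3/2 (Q(t) = -½*(-3) = 3/2)
H(U, S) = -2*S - 2*S² (H(U, S) = -2*(S + S*S) = -2*(S + S²) = -2*S - 2*S²)
r = -127 (r = -2*7*(1 + 7) - 15 = -2*7*8 - 15 = -112 - 15 = -127)
75*Q(-11) + r = 75*(3/2) - 127 = 225/2 - 127 = -29/2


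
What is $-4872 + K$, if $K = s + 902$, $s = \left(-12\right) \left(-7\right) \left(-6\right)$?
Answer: $-4474$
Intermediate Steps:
$s = -504$ ($s = 84 \left(-6\right) = -504$)
$K = 398$ ($K = -504 + 902 = 398$)
$-4872 + K = -4872 + 398 = -4474$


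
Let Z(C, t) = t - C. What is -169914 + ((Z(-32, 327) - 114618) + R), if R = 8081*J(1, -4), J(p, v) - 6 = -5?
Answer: -276092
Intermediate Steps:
J(p, v) = 1 (J(p, v) = 6 - 5 = 1)
R = 8081 (R = 8081*1 = 8081)
-169914 + ((Z(-32, 327) - 114618) + R) = -169914 + (((327 - 1*(-32)) - 114618) + 8081) = -169914 + (((327 + 32) - 114618) + 8081) = -169914 + ((359 - 114618) + 8081) = -169914 + (-114259 + 8081) = -169914 - 106178 = -276092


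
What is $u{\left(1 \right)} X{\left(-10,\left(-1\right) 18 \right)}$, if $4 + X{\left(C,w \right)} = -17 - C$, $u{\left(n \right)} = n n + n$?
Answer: $-22$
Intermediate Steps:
$u{\left(n \right)} = n + n^{2}$ ($u{\left(n \right)} = n^{2} + n = n + n^{2}$)
$X{\left(C,w \right)} = -21 - C$ ($X{\left(C,w \right)} = -4 - \left(17 + C\right) = -21 - C$)
$u{\left(1 \right)} X{\left(-10,\left(-1\right) 18 \right)} = 1 \left(1 + 1\right) \left(-21 - -10\right) = 1 \cdot 2 \left(-21 + 10\right) = 2 \left(-11\right) = -22$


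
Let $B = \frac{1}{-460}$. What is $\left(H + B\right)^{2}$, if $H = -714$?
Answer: $\frac{107873490481}{211600} \approx 5.098 \cdot 10^{5}$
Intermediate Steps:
$B = - \frac{1}{460} \approx -0.0021739$
$\left(H + B\right)^{2} = \left(-714 - \frac{1}{460}\right)^{2} = \left(- \frac{328441}{460}\right)^{2} = \frac{107873490481}{211600}$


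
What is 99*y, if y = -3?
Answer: -297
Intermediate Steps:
99*y = 99*(-3) = -297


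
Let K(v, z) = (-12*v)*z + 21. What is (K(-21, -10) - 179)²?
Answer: 7171684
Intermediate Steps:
K(v, z) = 21 - 12*v*z (K(v, z) = -12*v*z + 21 = 21 - 12*v*z)
(K(-21, -10) - 179)² = ((21 - 12*(-21)*(-10)) - 179)² = ((21 - 2520) - 179)² = (-2499 - 179)² = (-2678)² = 7171684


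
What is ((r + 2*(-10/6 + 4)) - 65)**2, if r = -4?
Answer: 37249/9 ≈ 4138.8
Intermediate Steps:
((r + 2*(-10/6 + 4)) - 65)**2 = ((-4 + 2*(-10/6 + 4)) - 65)**2 = ((-4 + 2*(-5*1/3 + 4)) - 65)**2 = ((-4 + 2*(-5/3 + 4)) - 65)**2 = ((-4 + 2*(7/3)) - 65)**2 = ((-4 + 14/3) - 65)**2 = (2/3 - 65)**2 = (-193/3)**2 = 37249/9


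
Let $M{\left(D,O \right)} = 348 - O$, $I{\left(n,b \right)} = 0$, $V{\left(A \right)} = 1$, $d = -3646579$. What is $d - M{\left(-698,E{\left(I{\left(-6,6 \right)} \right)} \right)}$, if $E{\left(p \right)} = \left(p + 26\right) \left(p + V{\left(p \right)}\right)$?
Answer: $-3646901$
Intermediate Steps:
$E{\left(p \right)} = \left(1 + p\right) \left(26 + p\right)$ ($E{\left(p \right)} = \left(p + 26\right) \left(p + 1\right) = \left(26 + p\right) \left(1 + p\right) = \left(1 + p\right) \left(26 + p\right)$)
$d - M{\left(-698,E{\left(I{\left(-6,6 \right)} \right)} \right)} = -3646579 - \left(348 - \left(26 + 0^{2} + 27 \cdot 0\right)\right) = -3646579 - \left(348 - \left(26 + 0 + 0\right)\right) = -3646579 - \left(348 - 26\right) = -3646579 - 322 = -3646901$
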